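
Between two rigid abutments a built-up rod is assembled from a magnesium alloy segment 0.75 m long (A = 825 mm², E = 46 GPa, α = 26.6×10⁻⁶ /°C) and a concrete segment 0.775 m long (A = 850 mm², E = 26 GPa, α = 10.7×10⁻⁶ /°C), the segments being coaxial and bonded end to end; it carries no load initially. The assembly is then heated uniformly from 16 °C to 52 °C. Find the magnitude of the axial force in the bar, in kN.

P ≈ 18.5 kN (compressive)

With the walls removed the bar would change length by δ_free = Σ αᵢΔT Lᵢ = 26.6×10⁻⁶×36×750 + 10.7×10⁻⁶×36×775 = 1.017 mm.
Since the ends are fixed, an axial force P builds up, equal in every segment, with P · Σ Lᵢ/(AᵢEᵢ) = δ_free.
Σ Lᵢ/(AᵢEᵢ) = 750/(825×46×10³) + 775/(850×26×10³) = 5.483×10⁻⁵ mm/N.
P = 1.017 / 5.483×10⁻⁵ = 18540 N = 18.54 kN, compressive.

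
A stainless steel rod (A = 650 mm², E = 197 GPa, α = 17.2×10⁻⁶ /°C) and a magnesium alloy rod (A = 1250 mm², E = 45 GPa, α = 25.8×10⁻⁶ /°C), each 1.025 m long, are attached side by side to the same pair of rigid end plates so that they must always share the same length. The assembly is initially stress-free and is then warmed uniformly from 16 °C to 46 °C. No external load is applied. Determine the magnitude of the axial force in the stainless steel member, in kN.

Equilibrium of a rigid end plate with no external load gives equal and opposite internal forces ±P in the two members. Since α_{magnesium alloy} > α_{stainless steel}, heating drives the magnesium alloy into compression and the stainless steel into tension.
Setting the final lengths equal and cancelling L: (α₁ − α₂)ΔT = P/(A₁E₁) + P/(A₂E₂).
|α₁ − α₂|·ΔT = 8.6×10⁻⁶ × 30 = 0.000258.
1/(A₁E₁) + 1/(A₂E₂) = 1/(650×197×10³) + 1/(1250×45×10³) = 2.559×10⁻⁸ N⁻¹.
P = 0.000258 / 2.559×10⁻⁸ = 10080 N = 10.08 kN.

P ≈ 10.1 kN (tensile in the stainless steel)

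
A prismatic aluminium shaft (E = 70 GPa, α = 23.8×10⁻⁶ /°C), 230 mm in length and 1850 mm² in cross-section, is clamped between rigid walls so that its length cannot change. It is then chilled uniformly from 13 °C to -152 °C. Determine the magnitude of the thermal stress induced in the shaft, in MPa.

With length fixed, the mechanical strain must cancel the thermal strain αΔT = 23.8×10⁻⁶ × 165 = 3927×10⁻⁶.
Hence σ = E·αΔT = 70×10³ × 3927×10⁻⁶ = 274.9 MPa, tensile.

σ ≈ 275 MPa (tensile)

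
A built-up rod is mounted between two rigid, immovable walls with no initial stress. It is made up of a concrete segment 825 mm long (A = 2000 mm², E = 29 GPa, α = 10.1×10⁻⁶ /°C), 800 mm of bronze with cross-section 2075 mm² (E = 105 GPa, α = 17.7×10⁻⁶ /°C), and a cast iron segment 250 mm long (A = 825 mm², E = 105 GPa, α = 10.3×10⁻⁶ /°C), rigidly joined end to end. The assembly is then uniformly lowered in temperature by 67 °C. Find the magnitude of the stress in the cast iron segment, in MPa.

σ ≈ 98 MPa (tensile)

If the supports were absent, the total length change would be Σ αᵢΔT Lᵢ = 10.1×10⁻⁶×67×825 + 17.7×10⁻⁶×67×800 + 10.3×10⁻⁶×67×250 = 1.68 mm.
The rigid supports impose zero overall length change; the single axial force P common to all segments must satisfy P Σ Lᵢ/(AᵢEᵢ) = δ_free.
Σ Lᵢ/(AᵢEᵢ) = 825/(2000×29×10³) + 800/(2075×105×10³) + 250/(825×105×10³) = 2.078×10⁻⁵ mm/N.
Hence P = δ_free / Σ(L/AE) = 1.68/2.078×10⁻⁵ = 80.82 kN (tensile).
σ_{cast iron} = P / A = 80820 / 825 = 97.96 MPa.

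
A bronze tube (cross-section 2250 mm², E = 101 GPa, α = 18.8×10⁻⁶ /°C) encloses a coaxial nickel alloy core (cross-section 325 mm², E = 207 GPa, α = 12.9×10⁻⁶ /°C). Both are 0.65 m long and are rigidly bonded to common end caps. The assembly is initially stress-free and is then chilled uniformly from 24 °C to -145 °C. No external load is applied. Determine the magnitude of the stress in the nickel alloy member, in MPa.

σ ≈ 159 MPa (compressive)

Both members must finish at the same length. With the larger α, the bronze tends to over-contract; the plates restrain it, putting the bronze in tension and the nickel alloy in compression. With no external load the two internal forces are equal and opposite, magnitude P.
Setting the final lengths equal and cancelling L: (α₁ − α₂)ΔT = P/(A₁E₁) + P/(A₂E₂).
|α₁ − α₂|·ΔT = 5.9×10⁻⁶ × 169 = 0.0009971.
1/(A₁E₁) + 1/(A₂E₂) = 1/(2250×101×10³) + 1/(325×207×10³) = 1.926×10⁻⁸ N⁻¹.
P = 0.0009971 / 1.926×10⁻⁸ = 51760 N = 51.76 kN.
σ_{nickel alloy} = P/A₂ = 51760/325 = 159.3 MPa, compressive.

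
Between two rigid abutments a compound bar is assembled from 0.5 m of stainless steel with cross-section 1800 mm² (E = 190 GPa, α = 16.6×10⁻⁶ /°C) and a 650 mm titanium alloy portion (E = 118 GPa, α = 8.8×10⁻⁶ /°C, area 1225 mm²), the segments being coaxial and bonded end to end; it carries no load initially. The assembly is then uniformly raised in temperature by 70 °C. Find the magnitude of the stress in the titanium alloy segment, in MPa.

Free thermal expansion of the whole bar: Σ αᵢΔT Lᵢ = 16.6×10⁻⁶×70×500 + 8.8×10⁻⁶×70×650 = 0.9814 mm.
The rigid supports impose zero overall length change; the single axial force P common to all segments must satisfy P Σ Lᵢ/(AᵢEᵢ) = δ_free.
Σ Lᵢ/(AᵢEᵢ) = 500/(1800×190×10³) + 650/(1225×118×10³) = 5.959×10⁻⁶ mm/N.
Hence P = δ_free / Σ(L/AE) = 0.9814/5.959×10⁻⁶ = 164.7 kN (compressive).
σ_{titanium alloy} = P / A = 164700 / 1225 = 134.4 MPa.

σ ≈ 134 MPa (compressive)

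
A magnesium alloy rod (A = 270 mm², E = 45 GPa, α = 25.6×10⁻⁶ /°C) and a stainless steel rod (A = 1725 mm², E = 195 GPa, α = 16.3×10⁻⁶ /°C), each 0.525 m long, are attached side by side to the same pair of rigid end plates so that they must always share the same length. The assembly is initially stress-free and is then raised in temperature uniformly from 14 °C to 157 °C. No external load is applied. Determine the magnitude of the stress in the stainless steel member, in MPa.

σ ≈ 9.04 MPa (tensile)

The magnesium alloy has the larger α, so on heating it would change length more than the stainless steel if both were free. The rigid plates force a common final length, so the magnesium alloy is put into compression and the stainless steel into tension, with equal and opposite forces P (no external load).
Compatibility of the two members (thermal + elastic change equal): (α₁ − α₂)ΔT = P·[1/(A₁E₁) + 1/(A₂E₂)].
|α₁ − α₂|·ΔT = 9.3×10⁻⁶ × 143 = 0.00133.
1/(A₁E₁) + 1/(A₂E₂) = 1/(270×45×10³) + 1/(1725×195×10³) = 8.528×10⁻⁸ N⁻¹.
P = 0.00133 / 8.528×10⁻⁸ = 15590 N = 15.59 kN.
σ_{stainless steel} = P/A₂ = 15590/1725 = 9.041 MPa, tensile.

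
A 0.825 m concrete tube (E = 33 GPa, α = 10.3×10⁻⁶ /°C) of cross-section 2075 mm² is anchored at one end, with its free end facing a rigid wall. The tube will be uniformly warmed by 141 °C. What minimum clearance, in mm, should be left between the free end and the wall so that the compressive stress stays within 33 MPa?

g ≈ 0.373 mm

With no wall the tube would lengthen by αΔT L = 10.3×10⁻⁶ × 141 × 825 = 1.198 mm.
A stress of 33 MPa corresponds to the wall pushing the tube back by σL/E = 33×825/(33×10³) = 0.825 mm.
So the gap has to take up the difference, g_min = δ_free − σL/E = 1.198 − 0.825 = 0.3731 mm.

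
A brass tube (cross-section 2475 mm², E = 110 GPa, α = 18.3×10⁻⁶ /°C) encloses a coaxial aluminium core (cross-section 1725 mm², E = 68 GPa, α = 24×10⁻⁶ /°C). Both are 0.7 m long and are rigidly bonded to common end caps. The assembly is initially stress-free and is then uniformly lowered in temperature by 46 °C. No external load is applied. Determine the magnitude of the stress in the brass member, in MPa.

σ ≈ 8.68 MPa (compressive)

Equilibrium of a rigid end plate with no external load gives equal and opposite internal forces ±P in the two members. Since α_{aluminium} > α_{brass}, cooling drives the aluminium into tension and the brass into compression.
Compatibility of the two members (thermal + elastic change equal): (α₁ − α₂)ΔT = P·[1/(A₁E₁) + 1/(A₂E₂)].
|α₁ − α₂|·ΔT = 5.7×10⁻⁶ × 46 = 0.0002622.
1/(A₁E₁) + 1/(A₂E₂) = 1/(2475×110×10³) + 1/(1725×68×10³) = 1.22×10⁻⁸ N⁻¹.
So P = 0.0002622 / 1.22×10⁻⁸ = 21.49 kN.
σ_{brass} = P/A₁ = 21490/2475 = 8.685 MPa, compressive.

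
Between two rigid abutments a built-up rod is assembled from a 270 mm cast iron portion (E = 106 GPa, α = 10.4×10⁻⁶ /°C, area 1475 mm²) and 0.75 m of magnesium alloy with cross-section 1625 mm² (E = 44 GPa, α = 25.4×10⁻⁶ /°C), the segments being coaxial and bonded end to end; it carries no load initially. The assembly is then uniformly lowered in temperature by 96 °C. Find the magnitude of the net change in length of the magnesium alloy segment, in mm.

|ΔL| ≈ 0.0271 mm

With the walls removed the bar would change length by δ_free = Σ αᵢΔT Lᵢ = 10.4×10⁻⁶×96×270 + 25.4×10⁻⁶×96×750 = 2.098 mm.
The walls prevent any net length change, so an axial force P (same in every segment) develops. Compatibility: P · Σ Lᵢ/(AᵢEᵢ) = δ_free.
Σ Lᵢ/(AᵢEᵢ) = 270/(1475×106×10³) + 750/(1625×44×10³) = 1.222×10⁻⁵ mm/N.
So P = 2.098 / 1.222×10⁻⁵ = 171.8 kN, tensile.
For the magnesium alloy segment, free thermal change = 25.4×10⁻⁶×96×750 = 1.829 mm and elastic change from P = 171800×750/(1625×44×10³) = 1.802 mm; these oppose, so the net change is 0.0271 mm (segment shortens).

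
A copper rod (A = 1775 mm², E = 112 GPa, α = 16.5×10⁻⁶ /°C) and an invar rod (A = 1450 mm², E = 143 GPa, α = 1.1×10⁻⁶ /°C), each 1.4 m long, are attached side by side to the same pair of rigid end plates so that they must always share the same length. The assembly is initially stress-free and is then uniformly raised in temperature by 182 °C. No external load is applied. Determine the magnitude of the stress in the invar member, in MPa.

The copper has the larger α, so on heating it would change length more than the invar if both were free. The rigid plates force a common final length, so the copper is put into compression and the invar into tension, with equal and opposite forces P (no external load).
Compatibility of the two members (thermal + elastic change equal): (α₁ − α₂)ΔT = P·[1/(A₁E₁) + 1/(A₂E₂)].
|α₁ − α₂|·ΔT = 15.4×10⁻⁶ × 182 = 0.002803.
1/(A₁E₁) + 1/(A₂E₂) = 1/(1775×112×10³) + 1/(1450×143×10³) = 9.853×10⁻⁹ N⁻¹.
So P = 0.002803 / 9.853×10⁻⁹ = 284.5 kN.
σ_{invar} = P/A₂ = 284500/1450 = 196.2 MPa, tensile.

σ ≈ 196 MPa (tensile)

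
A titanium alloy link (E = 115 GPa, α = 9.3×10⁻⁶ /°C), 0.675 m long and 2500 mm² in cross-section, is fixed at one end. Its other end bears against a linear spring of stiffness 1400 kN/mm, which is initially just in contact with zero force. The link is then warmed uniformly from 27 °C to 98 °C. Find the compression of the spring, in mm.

δ ≈ 0.104 mm

Free thermal expansion: δ_free = αΔT L = 9.3×10⁻⁶ × 71 × 675 = 0.4457 mm.
Let P be the compressive force at the spring. The link shortens elastically by PL/(AE) and the spring compresses by P/k; together these equal δ_free.
So P = δ_free / [L/(AE) + 1/k] = 0.4457 / [ 675/(2500×115×10³) + 1/(1400×10³) ].
P = 0.4457 / 3.062×10⁻⁶ = 145600 N.
Spring compression = P/k = 145600/(1400×10³) = 0.104 mm.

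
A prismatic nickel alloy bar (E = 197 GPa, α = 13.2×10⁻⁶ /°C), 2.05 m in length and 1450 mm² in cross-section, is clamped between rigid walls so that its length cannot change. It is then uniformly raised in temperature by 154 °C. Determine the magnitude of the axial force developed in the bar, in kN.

P ≈ 581 kN (compressive)

With zero net strain, σ = E·αΔT = 197 GPa × 13.2×10⁻⁶ × 154 = 400.5 MPa.
Axial force P = σA = 400.5 × 1450 = 580700 N = 580.7 kN, compressive.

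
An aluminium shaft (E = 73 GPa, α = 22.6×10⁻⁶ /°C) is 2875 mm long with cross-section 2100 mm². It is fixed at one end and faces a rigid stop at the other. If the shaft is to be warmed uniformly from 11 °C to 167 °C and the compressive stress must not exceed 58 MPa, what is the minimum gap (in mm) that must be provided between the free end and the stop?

With no wall the shaft would lengthen by αΔT L = 22.6×10⁻⁶ × 156 × 2875 = 10.14 mm.
A stress of 58 MPa corresponds to the wall pushing the shaft back by σL/E = 58×2875/(73×10³) = 2.284 mm.
The gap must absorb the remainder: g_min = 10.14 − 2.284 = 7.852 mm.

g ≈ 7.85 mm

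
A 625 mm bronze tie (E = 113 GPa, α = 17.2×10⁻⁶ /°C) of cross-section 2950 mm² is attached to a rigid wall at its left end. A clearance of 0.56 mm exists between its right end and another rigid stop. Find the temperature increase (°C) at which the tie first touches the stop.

Contact occurs when the free expansion equals the gap: αΔT L = 0.56 mm.
So ΔT = g/(αL) = 0.56/(17.2×10⁻⁶ × 625) = 52.09 °C.

ΔT ≈ 52.1 °C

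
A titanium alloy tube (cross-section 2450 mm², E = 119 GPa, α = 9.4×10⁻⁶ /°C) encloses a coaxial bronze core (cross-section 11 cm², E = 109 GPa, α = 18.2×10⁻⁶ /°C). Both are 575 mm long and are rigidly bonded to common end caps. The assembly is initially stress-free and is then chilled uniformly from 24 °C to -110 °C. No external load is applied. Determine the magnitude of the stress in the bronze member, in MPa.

The bronze has the larger α, so on cooling it would change length more than the titanium alloy if both were free. The rigid plates force a common final length, so the bronze is put into tension and the titanium alloy into compression, with equal and opposite forces P (no external load).
Setting the final lengths equal and cancelling L: (α₁ − α₂)ΔT = P/(A₁E₁) + P/(A₂E₂).
|α₁ − α₂|·ΔT = 8.8×10⁻⁶ × 134 = 0.001179.
1/(A₁E₁) + 1/(A₂E₂) = 1/(2450×119×10³) + 1/(1100×109×10³) = 1.177×10⁻⁸ N⁻¹.
So P = 0.001179 / 1.177×10⁻⁸ = 100.2 kN.
σ_{bronze} = P/A₂ = 100200/1100 = 91.08 MPa, tensile.

σ ≈ 91.1 MPa (tensile)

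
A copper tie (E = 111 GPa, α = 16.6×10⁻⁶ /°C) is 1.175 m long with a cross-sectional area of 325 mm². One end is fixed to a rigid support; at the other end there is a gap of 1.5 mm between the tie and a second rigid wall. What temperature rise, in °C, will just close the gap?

ΔT ≈ 76.9 °C

Contact occurs when the free expansion equals the gap: αΔT L = 1.5 mm.
ΔT = 1.5 / (16.6×10⁻⁶ × 1175) = 76.9 °C.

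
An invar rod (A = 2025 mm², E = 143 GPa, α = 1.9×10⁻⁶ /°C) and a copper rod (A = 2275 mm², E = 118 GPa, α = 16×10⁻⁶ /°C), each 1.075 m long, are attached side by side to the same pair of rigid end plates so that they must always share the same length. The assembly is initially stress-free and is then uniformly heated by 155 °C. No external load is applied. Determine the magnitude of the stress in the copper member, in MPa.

Equilibrium of a rigid end plate with no external load gives equal and opposite internal forces ±P in the two members. Since α_{copper} > α_{invar}, heating drives the copper into compression and the invar into tension.
Setting the final lengths equal and cancelling L: (α₁ − α₂)ΔT = P/(A₁E₁) + P/(A₂E₂).
|α₁ − α₂|·ΔT = 14.1×10⁻⁶ × 155 = 0.002185.
1/(A₁E₁) + 1/(A₂E₂) = 1/(2025×143×10³) + 1/(2275×118×10³) = 7.178×10⁻⁹ N⁻¹.
So P = 0.002185 / 7.178×10⁻⁹ = 304.5 kN.
σ_{copper} = P/A₂ = 304500/2275 = 133.8 MPa, compressive.

σ ≈ 134 MPa (compressive)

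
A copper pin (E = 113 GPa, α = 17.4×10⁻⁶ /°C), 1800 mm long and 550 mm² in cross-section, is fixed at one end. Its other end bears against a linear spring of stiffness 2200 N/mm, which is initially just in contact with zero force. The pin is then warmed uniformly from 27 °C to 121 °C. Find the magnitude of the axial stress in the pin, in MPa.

If the spring were absent the pin would lengthen by αΔT L = 17.4×10⁻⁶ × 94 × 1800 = 2.944 mm.
Let P be the compressive force at the spring. The pin shortens elastically by PL/(AE) and the spring compresses by P/k; together these equal δ_free.
So P = δ_free / [L/(AE) + 1/k] = 2.944 / [ 1800/(550×113×10³) + 1/(2200) ].
P = 2.944 / 0.0004835 = 6089 N.
σ = P/A = 6089/550 = 11.07 MPa.

σ ≈ 11.1 MPa (compressive)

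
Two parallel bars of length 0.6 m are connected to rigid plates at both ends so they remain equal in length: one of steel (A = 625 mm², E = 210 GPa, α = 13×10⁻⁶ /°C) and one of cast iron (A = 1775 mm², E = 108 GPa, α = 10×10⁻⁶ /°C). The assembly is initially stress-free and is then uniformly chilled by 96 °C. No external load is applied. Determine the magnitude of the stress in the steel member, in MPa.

Both members must finish at the same length. With the larger α, the steel tends to over-contract; the plates restrain it, putting the steel in tension and the cast iron in compression. With no external load the two internal forces are equal and opposite, magnitude P.
Compatibility of the two members (thermal + elastic change equal): (α₁ − α₂)ΔT = P·[1/(A₁E₁) + 1/(A₂E₂)].
|α₁ − α₂|·ΔT = 3×10⁻⁶ × 96 = 0.000288.
1/(A₁E₁) + 1/(A₂E₂) = 1/(625×210×10³) + 1/(1775×108×10³) = 1.284×10⁻⁸ N⁻¹.
So P = 0.000288 / 1.284×10⁻⁸ = 22.44 kN.
σ_{steel} = P/A₁ = 22440/625 = 35.9 MPa, tensile.

σ ≈ 35.9 MPa (tensile)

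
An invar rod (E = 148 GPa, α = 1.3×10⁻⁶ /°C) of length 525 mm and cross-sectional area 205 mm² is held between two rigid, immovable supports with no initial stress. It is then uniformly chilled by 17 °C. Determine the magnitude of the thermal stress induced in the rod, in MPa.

σ ≈ 3.27 MPa (tensile)

Because both ends are immovable the net strain is zero, and the suppressed thermal strain is αΔT = 1.3×10⁻⁶ × 17 = 22.1×10⁻⁶.
σ = EαΔT = 148×10³ × 1.3×10⁻⁶ × 17 = 3.271 MPa (tensile; the rod is trying to contract).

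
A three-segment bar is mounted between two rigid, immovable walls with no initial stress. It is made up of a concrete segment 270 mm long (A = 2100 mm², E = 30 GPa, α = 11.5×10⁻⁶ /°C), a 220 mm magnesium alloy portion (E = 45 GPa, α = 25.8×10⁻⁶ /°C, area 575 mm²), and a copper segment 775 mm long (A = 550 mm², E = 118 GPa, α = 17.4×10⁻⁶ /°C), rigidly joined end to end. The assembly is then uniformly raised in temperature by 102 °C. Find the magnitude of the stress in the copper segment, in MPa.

σ ≈ 167 MPa (compressive)

Free thermal expansion of the whole bar: Σ αᵢΔT Lᵢ = 11.5×10⁻⁶×102×270 + 25.8×10⁻⁶×102×220 + 17.4×10⁻⁶×102×775 = 2.271 mm.
The walls prevent any net length change, so an axial force P (same in every segment) develops. Compatibility: P · Σ Lᵢ/(AᵢEᵢ) = δ_free.
Σ Lᵢ/(AᵢEᵢ) = 270/(2100×30×10³) + 220/(575×45×10³) + 775/(550×118×10³) = 2.473×10⁻⁵ mm/N.
Hence P = δ_free / Σ(L/AE) = 2.271/2.473×10⁻⁵ = 91.84 kN (compressive).
σ_{copper} = P / A = 91840 / 550 = 167 MPa.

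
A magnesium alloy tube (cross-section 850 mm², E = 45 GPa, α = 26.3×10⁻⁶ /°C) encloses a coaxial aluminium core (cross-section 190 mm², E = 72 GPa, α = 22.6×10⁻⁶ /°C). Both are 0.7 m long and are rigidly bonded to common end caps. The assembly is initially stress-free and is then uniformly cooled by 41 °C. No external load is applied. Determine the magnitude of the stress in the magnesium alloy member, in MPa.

σ ≈ 1.8 MPa (tensile)

The magnesium alloy has the larger α, so on cooling it would change length more than the aluminium if both were free. The rigid plates force a common final length, so the magnesium alloy is put into tension and the aluminium into compression, with equal and opposite forces P (no external load).
Setting the final lengths equal and cancelling L: (α₁ − α₂)ΔT = P/(A₁E₁) + P/(A₂E₂).
|α₁ − α₂|·ΔT = 3.7×10⁻⁶ × 41 = 0.0001517.
1/(A₁E₁) + 1/(A₂E₂) = 1/(850×45×10³) + 1/(190×72×10³) = 9.924×10⁻⁸ N⁻¹.
So P = 0.0001517 / 9.924×10⁻⁸ = 1.529 kN.
σ_{magnesium alloy} = P/A₁ = 1529/850 = 1.798 MPa, tensile.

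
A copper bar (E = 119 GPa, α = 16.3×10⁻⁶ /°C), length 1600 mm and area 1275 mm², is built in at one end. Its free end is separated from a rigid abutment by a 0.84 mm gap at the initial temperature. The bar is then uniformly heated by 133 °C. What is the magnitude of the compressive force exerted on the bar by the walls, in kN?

P ≈ 249 kN

If the wall were absent the bar would grow by αΔT L = 16.3×10⁻⁶ × 133 × 1600 = 3.469 mm.
After closing the 0.84 mm clearance, 3.469 − 0.84 = 2.629 mm of expansion remains to be suppressed by the wall.
That suppressed elongation corresponds to σ = E·Δ/L = 119×10³ × 2.629/1600 = 195.5 MPa.
P = σA = 195.5 × 1275 = 249.3 kN.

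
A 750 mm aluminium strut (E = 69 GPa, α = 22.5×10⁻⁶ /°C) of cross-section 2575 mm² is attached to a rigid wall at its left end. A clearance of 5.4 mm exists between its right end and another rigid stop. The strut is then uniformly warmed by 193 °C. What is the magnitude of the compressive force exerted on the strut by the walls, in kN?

P ≈ 0 kN

Free thermal elongation = αΔT L = 22.5×10⁻⁶ × 193 × 750 = 3.257 mm.
Since δ_free = 3.26 mm is less than the 5.4 mm gap, the strut never touches the wall. No axial force develops.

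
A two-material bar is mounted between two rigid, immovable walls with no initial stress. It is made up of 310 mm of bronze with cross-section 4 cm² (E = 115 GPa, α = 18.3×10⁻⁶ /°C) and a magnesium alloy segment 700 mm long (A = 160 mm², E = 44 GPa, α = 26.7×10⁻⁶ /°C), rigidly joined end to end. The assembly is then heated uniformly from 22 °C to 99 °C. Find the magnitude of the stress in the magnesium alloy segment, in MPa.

If the supports were absent, the total length change would be Σ αᵢΔT Lᵢ = 18.3×10⁻⁶×77×310 + 26.7×10⁻⁶×77×700 = 1.876 mm.
The rigid supports impose zero overall length change; the single axial force P common to all segments must satisfy P Σ Lᵢ/(AᵢEᵢ) = δ_free.
The series flexibility is Σ Lᵢ/(AᵢEᵢ) = 310/(400×115×10³) + 700/(160×44×10³) = 0.0001062 mm/N.
So P = 1.876 / 0.0001062 = 17.67 kN, compressive.
σ_{magnesium alloy} = P / A = 17670 / 160 = 110.4 MPa.

σ ≈ 110 MPa (compressive)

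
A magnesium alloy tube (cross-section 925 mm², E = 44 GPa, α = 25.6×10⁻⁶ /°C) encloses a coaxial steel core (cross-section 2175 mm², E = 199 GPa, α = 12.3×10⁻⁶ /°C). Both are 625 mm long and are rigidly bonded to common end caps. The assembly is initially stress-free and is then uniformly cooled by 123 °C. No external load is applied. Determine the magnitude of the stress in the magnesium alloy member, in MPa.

σ ≈ 65.8 MPa (tensile)

Both members must finish at the same length. With the larger α, the magnesium alloy tends to over-contract; the plates restrain it, putting the magnesium alloy in tension and the steel in compression. With no external load the two internal forces are equal and opposite, magnitude P.
Equating the net (thermal + elastic) strains gives |α₁ − α₂|·ΔT = P·[1/(A₁E₁) + 1/(A₂E₂)].
|α₁ − α₂|·ΔT = 13.3×10⁻⁶ × 123 = 0.001636.
1/(A₁E₁) + 1/(A₂E₂) = 1/(925×44×10³) + 1/(2175×199×10³) = 2.688×10⁻⁸ N⁻¹.
P = 0.001636 / 2.688×10⁻⁸ = 60860 N = 60.86 kN.
σ_{magnesium alloy} = P/A₁ = 60860/925 = 65.79 MPa, tensile.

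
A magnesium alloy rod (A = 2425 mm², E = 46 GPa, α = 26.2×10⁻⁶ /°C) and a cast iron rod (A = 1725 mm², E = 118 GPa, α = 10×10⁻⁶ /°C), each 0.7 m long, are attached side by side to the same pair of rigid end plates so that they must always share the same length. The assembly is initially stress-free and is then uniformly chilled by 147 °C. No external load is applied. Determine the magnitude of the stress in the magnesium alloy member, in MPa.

The magnesium alloy has the larger α, so on cooling it would change length more than the cast iron if both were free. The rigid plates force a common final length, so the magnesium alloy is put into tension and the cast iron into compression, with equal and opposite forces P (no external load).
Compatibility of the two members (thermal + elastic change equal): (α₁ − α₂)ΔT = P·[1/(A₁E₁) + 1/(A₂E₂)].
|α₁ − α₂|·ΔT = 16.2×10⁻⁶ × 147 = 0.002381.
1/(A₁E₁) + 1/(A₂E₂) = 1/(2425×46×10³) + 1/(1725×118×10³) = 1.388×10⁻⁸ N⁻¹.
So P = 0.002381 / 1.388×10⁻⁸ = 171.6 kN.
σ_{magnesium alloy} = P/A₁ = 171600/2425 = 70.76 MPa, tensile.

σ ≈ 70.8 MPa (tensile)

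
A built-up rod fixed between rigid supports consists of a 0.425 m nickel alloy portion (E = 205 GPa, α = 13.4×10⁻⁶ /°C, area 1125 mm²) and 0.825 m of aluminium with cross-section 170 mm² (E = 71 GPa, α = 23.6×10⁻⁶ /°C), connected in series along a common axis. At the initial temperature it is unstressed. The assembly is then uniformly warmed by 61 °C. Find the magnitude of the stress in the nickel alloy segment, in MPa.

If the supports were absent, the total length change would be Σ αᵢΔT Lᵢ = 13.4×10⁻⁶×61×425 + 23.6×10⁻⁶×61×825 = 1.535 mm.
The walls prevent any net length change, so an axial force P (same in every segment) develops. Compatibility: P · Σ Lᵢ/(AᵢEᵢ) = δ_free.
Σ Lᵢ/(AᵢEᵢ) = 425/(1125×205×10³) + 825/(170×71×10³) = 7.019×10⁻⁵ mm/N.
Hence P = δ_free / Σ(L/AE) = 1.535/7.019×10⁻⁵ = 21.87 kN (compressive).
σ_{nickel alloy} = P / A = 21870 / 1125 = 19.44 MPa.

σ ≈ 19.4 MPa (compressive)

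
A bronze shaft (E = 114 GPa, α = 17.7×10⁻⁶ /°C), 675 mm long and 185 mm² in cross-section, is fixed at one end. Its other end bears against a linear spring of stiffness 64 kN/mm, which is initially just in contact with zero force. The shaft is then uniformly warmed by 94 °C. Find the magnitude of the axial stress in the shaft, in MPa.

σ ≈ 127 MPa (compressive)

The unrestrained thermal change is αΔT L = 17.7×10⁻⁶ × 94 × 675 = 1.123 mm.
With a force P in the spring, the elastic change of the shaft is PL/(AE) and that of the spring is P/k; compatibility requires their sum to equal δ_free.
So P = δ_free / [L/(AE) + 1/k] = 1.123 / [ 675/(185×114×10³) + 1/(64×10³) ].
P = 1.123 / 4.763×10⁻⁵ = 23580 N.
σ = P/A = 23580/185 = 127.5 MPa.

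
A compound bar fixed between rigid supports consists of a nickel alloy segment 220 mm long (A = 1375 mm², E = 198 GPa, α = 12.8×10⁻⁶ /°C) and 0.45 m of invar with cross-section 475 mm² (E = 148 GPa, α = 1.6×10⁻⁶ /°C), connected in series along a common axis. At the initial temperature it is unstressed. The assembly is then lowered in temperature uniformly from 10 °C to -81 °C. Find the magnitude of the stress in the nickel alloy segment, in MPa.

With the walls removed the bar would change length by δ_free = Σ αᵢΔT Lᵢ = 12.8×10⁻⁶×91×220 + 1.6×10⁻⁶×91×450 = 0.3218 mm.
The rigid supports impose zero overall length change; the single axial force P common to all segments must satisfy P Σ Lᵢ/(AᵢEᵢ) = δ_free.
The series flexibility is Σ Lᵢ/(AᵢEᵢ) = 220/(1375×198×10³) + 450/(475×148×10³) = 7.209×10⁻⁶ mm/N.
P = 0.3218 / 7.209×10⁻⁶ = 44630 N = 44.63 kN, tensile.
σ_{nickel alloy} = P / A = 44630 / 1375 = 32.46 MPa.

σ ≈ 32.5 MPa (tensile)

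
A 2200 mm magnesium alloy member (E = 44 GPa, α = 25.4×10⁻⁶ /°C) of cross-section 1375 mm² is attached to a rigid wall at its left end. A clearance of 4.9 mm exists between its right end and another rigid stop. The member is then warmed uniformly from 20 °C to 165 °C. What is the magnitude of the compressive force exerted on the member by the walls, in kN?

Unrestrained expansion: δ_free = αΔT L = 25.4×10⁻⁶ × 145 × 2200 = 8.103 mm.
This exceeds the 4.9 mm gap, so the wall pushes back. The portion of expansion that must be recovered elastically is δ_free − gap = 8.103 − 4.9 = 3.203 mm.
That suppressed elongation corresponds to σ = E·Δ/L = 44×10³ × 3.203/2200 = 64.05 MPa.
P = σA = 64.05 × 1375 = 88.07 kN.

P ≈ 88.1 kN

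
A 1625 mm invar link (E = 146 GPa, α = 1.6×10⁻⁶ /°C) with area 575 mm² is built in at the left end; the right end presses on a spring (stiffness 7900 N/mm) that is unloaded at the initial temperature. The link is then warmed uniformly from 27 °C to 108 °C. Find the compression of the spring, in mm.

The unrestrained thermal change is αΔT L = 1.6×10⁻⁶ × 81 × 1625 = 0.2106 mm.
With a force P in the spring, the elastic change of the link is PL/(AE) and that of the spring is P/k; compatibility requires their sum to equal δ_free.
P [ L/(AE) + 1/k ] = δ_free → P [ 1625/(575×146×10³) + 1/(7900) ] = 0.2106.
P = 0.2106 / 0.0001459 = 1443 N.
Spring compression = P/k = 1443/(7900) = 0.1827 mm.

δ ≈ 0.183 mm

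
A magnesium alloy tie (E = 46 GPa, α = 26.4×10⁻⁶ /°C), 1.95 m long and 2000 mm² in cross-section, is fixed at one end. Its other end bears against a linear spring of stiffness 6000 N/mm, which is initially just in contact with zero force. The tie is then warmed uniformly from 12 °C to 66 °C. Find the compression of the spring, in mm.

Free thermal expansion: δ_free = αΔT L = 26.4×10⁻⁶ × 54 × 1950 = 2.78 mm.
With a force P in the spring, the elastic change of the tie is PL/(AE) and that of the spring is P/k; compatibility requires their sum to equal δ_free.
P [ L/(AE) + 1/k ] = δ_free → P [ 1950/(2000×46×10³) + 1/(6000) ] = 2.78.
P = 2.78 / 0.0001879 = 14800 N.
Spring compression = P/k = 14800/(6000) = 2.466 mm.

δ ≈ 2.47 mm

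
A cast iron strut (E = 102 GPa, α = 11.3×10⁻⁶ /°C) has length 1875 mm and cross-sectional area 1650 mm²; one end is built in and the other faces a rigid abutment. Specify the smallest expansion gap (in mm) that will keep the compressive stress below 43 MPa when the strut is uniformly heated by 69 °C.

Free expansion if unrestrained: δ_free = αΔT L = 11.3×10⁻⁶ × 69 × 1875 = 1.462 mm.
At the allowable stress the elastic shortening the wall may impose is σL/E = 43 × 1875 / (102×10³) = 0.7904 mm.
The gap must absorb the remainder: g_min = 1.462 − 0.7904 = 0.6715 mm.

g ≈ 0.671 mm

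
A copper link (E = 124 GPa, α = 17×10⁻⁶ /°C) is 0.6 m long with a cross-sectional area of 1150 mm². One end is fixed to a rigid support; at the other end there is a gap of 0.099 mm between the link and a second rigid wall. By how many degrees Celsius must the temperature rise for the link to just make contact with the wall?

ΔT ≈ 9.71 °C

The gap closes when αΔT L = 0.099 mm, since the link is still unstressed at that instant.
So ΔT = g/(αL) = 0.099/(17×10⁻⁶ × 600) = 9.706 °C.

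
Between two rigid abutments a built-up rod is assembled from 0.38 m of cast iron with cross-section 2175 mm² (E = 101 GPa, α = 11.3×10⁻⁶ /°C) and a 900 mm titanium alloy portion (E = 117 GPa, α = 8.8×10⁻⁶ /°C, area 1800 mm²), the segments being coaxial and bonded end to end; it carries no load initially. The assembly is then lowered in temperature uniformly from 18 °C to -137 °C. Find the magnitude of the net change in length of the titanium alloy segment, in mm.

With the walls removed the bar would change length by δ_free = Σ αᵢΔT Lᵢ = 11.3×10⁻⁶×155×380 + 8.8×10⁻⁶×155×900 = 1.893 mm.
The walls prevent any net length change, so an axial force P (same in every segment) develops. Compatibility: P · Σ Lᵢ/(AᵢEᵢ) = δ_free.
The series flexibility is Σ Lᵢ/(AᵢEᵢ) = 380/(2175×101×10³) + 900/(1800×117×10³) = 6.003×10⁻⁶ mm/N.
So P = 1.893 / 6.003×10⁻⁶ = 315.4 kN, tensile.
For the titanium alloy segment, free thermal change = 8.8×10⁻⁶×155×900 = 1.228 mm and elastic change from P = 315400×900/(1800×117×10³) = 1.348 mm; these oppose, so the net change is 0.12 mm (segment lengthens).

|ΔL| ≈ 0.12 mm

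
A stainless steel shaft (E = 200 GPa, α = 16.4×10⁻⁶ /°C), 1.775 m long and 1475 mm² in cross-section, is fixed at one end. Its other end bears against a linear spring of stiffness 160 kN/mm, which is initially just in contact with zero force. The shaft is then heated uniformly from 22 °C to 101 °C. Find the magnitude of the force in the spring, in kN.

The unrestrained thermal change is αΔT L = 16.4×10⁻⁶ × 79 × 1775 = 2.3 mm.
With a force P in the spring, the elastic change of the shaft is PL/(AE) and that of the spring is P/k; compatibility requires their sum to equal δ_free.
So P = δ_free / [L/(AE) + 1/k] = 2.3 / [ 1775/(1475×200×10³) + 1/(160×10³) ].
P = 2.3 / 1.227×10⁻⁵ = 187500 N.

P ≈ 187 kN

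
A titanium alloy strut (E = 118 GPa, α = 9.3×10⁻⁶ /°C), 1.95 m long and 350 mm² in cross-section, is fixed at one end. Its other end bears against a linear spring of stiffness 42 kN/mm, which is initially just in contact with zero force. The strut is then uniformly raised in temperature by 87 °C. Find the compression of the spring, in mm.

Free thermal expansion: δ_free = αΔT L = 9.3×10⁻⁶ × 87 × 1950 = 1.578 mm.
Let P be the compressive force at the spring. The strut shortens elastically by PL/(AE) and the spring compresses by P/k; together these equal δ_free.
P [ L/(AE) + 1/k ] = δ_free → P [ 1950/(350×118×10³) + 1/(42×10³) ] = 1.578.
P = 1.578 / 7.103×10⁻⁵ = 22210 N.
Spring compression = P/k = 22210/(42×10³) = 0.5289 mm.

δ ≈ 0.529 mm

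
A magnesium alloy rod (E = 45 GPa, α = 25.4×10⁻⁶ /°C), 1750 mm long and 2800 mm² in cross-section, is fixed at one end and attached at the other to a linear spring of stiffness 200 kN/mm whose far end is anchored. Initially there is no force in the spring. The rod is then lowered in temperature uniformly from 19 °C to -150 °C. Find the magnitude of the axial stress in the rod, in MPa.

σ ≈ 142 MPa (tensile)

If the spring were absent the rod would shorten by αΔT L = 25.4×10⁻⁶ × 169 × 1750 = 7.512 mm.
Let P be the tensile force in the spring. The rod extends elastically by PL/(AE) and the spring stretches by P/k; together these equal δ_free.
So P = δ_free / [L/(AE) + 1/k] = 7.512 / [ 1750/(2800×45×10³) + 1/(200×10³) ].
P = 7.512 / 1.889×10⁻⁵ = 397700 N.
σ = P/A = 397700/2800 = 142 MPa.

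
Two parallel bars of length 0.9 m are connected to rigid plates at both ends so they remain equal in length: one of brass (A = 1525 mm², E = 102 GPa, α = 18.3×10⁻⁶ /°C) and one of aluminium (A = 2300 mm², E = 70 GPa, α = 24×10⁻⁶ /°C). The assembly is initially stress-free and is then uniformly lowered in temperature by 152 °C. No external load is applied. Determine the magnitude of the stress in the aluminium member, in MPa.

Equilibrium of a rigid end plate with no external load gives equal and opposite internal forces ±P in the two members. Since α_{aluminium} > α_{brass}, cooling drives the aluminium into tension and the brass into compression.
Equating the net (thermal + elastic) strains gives |α₁ − α₂|·ΔT = P·[1/(A₁E₁) + 1/(A₂E₂)].
|α₁ − α₂|·ΔT = 5.7×10⁻⁶ × 152 = 0.0008664.
1/(A₁E₁) + 1/(A₂E₂) = 1/(1525×102×10³) + 1/(2300×70×10³) = 1.264×10⁻⁸ N⁻¹.
P = 0.0008664 / 1.264×10⁻⁸ = 68540 N = 68.54 kN.
σ_{aluminium} = P/A₂ = 68540/2300 = 29.8 MPa, tensile.

σ ≈ 29.8 MPa (tensile)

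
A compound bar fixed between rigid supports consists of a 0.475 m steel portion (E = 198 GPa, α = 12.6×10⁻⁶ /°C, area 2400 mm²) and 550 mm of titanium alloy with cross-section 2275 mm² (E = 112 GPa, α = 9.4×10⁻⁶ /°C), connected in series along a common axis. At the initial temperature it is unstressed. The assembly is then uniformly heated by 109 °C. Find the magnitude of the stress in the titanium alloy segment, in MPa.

σ ≈ 169 MPa (compressive)

With the walls removed the bar would change length by δ_free = Σ αᵢΔT Lᵢ = 12.6×10⁻⁶×109×475 + 9.4×10⁻⁶×109×550 = 1.216 mm.
The walls prevent any net length change, so an axial force P (same in every segment) develops. Compatibility: P · Σ Lᵢ/(AᵢEᵢ) = δ_free.
The series flexibility is Σ Lᵢ/(AᵢEᵢ) = 475/(2400×198×10³) + 550/(2275×112×10³) = 3.158×10⁻⁶ mm/N.
P = 1.216 / 3.158×10⁻⁶ = 385000 N = 385 kN, compressive.
σ_{titanium alloy} = P / A = 385000 / 2275 = 169.2 MPa.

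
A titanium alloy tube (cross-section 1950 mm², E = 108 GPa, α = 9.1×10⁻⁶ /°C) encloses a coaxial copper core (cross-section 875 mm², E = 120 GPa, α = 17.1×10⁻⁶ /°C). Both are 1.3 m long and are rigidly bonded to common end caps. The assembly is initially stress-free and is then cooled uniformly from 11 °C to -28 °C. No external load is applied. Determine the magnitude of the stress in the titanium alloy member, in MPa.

Both members must finish at the same length. With the larger α, the copper tends to over-contract; the plates restrain it, putting the copper in tension and the titanium alloy in compression. With no external load the two internal forces are equal and opposite, magnitude P.
Setting the final lengths equal and cancelling L: (α₁ − α₂)ΔT = P/(A₁E₁) + P/(A₂E₂).
|α₁ − α₂|·ΔT = 8×10⁻⁶ × 39 = 0.000312.
1/(A₁E₁) + 1/(A₂E₂) = 1/(1950×108×10³) + 1/(875×120×10³) = 1.427×10⁻⁸ N⁻¹.
So P = 0.000312 / 1.427×10⁻⁸ = 21.86 kN.
σ_{titanium alloy} = P/A₁ = 21860/1950 = 11.21 MPa, compressive.

σ ≈ 11.2 MPa (compressive)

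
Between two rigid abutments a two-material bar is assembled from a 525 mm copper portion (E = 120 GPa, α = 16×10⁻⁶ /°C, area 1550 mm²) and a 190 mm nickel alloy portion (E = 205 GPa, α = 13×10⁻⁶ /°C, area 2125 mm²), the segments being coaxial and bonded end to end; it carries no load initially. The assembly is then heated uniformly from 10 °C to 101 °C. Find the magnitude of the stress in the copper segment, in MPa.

σ ≈ 196 MPa (compressive)

If the supports were absent, the total length change would be Σ αᵢΔT Lᵢ = 16×10⁻⁶×91×525 + 13×10⁻⁶×91×190 = 0.9892 mm.
The rigid supports impose zero overall length change; the single axial force P common to all segments must satisfy P Σ Lᵢ/(AᵢEᵢ) = δ_free.
The series flexibility is Σ Lᵢ/(AᵢEᵢ) = 525/(1550×120×10³) + 190/(2125×205×10³) = 3.259×10⁻⁶ mm/N.
Hence P = δ_free / Σ(L/AE) = 0.9892/3.259×10⁻⁶ = 303.5 kN (compressive).
σ_{copper} = P / A = 303500 / 1550 = 195.8 MPa.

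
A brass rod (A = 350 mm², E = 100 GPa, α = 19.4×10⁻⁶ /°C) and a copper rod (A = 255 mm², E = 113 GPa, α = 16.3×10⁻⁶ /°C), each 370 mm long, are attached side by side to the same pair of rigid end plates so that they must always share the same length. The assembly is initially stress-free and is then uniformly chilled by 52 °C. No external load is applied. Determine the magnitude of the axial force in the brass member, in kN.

Both members must finish at the same length. With the larger α, the brass tends to over-contract; the plates restrain it, putting the brass in tension and the copper in compression. With no external load the two internal forces are equal and opposite, magnitude P.
Equating the net (thermal + elastic) strains gives |α₁ − α₂|·ΔT = P·[1/(A₁E₁) + 1/(A₂E₂)].
|α₁ − α₂|·ΔT = 3.1×10⁻⁶ × 52 = 0.0001612.
1/(A₁E₁) + 1/(A₂E₂) = 1/(350×100×10³) + 1/(255×113×10³) = 6.328×10⁻⁸ N⁻¹.
So P = 0.0001612 / 6.328×10⁻⁸ = 2.548 kN.

P ≈ 2.55 kN (tensile in the brass)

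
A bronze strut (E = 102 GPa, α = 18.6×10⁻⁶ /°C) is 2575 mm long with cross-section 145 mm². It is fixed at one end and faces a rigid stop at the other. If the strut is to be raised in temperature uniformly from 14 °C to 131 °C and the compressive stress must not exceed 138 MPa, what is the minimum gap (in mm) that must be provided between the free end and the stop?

With no wall the strut would lengthen by αΔT L = 18.6×10⁻⁶ × 117 × 2575 = 5.604 mm.
A stress of 138 MPa corresponds to the wall pushing the strut back by σL/E = 138×2575/(102×10³) = 3.484 mm.
So the gap has to take up the difference, g_min = δ_free − σL/E = 5.604 − 3.484 = 2.12 mm.

g ≈ 2.12 mm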